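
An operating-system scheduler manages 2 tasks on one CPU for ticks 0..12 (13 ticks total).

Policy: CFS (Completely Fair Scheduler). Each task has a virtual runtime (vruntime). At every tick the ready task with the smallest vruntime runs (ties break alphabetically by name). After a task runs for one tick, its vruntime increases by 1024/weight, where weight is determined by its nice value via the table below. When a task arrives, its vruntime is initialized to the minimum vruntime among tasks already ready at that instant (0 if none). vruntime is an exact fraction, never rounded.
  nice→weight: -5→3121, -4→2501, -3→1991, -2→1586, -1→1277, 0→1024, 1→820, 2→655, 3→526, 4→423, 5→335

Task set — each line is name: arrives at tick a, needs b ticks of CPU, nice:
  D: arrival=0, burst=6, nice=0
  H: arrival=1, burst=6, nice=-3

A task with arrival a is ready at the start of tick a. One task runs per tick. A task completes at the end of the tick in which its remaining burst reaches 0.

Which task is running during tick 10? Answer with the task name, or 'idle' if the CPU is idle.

t=0: vr[D=0] → run D
t=1: vr[D=1 H=1] → run D
t=2: vr[D=2 H=1] → run H
t=3: vr[D=2 H=3015/1991] → run H
t=4: vr[D=2 H=4039/1991] → run D
t=5: vr[D=3 H=4039/1991] → run H
t=6: vr[D=3 H=5063/1991] → run H
t=7: vr[D=3 H=6087/1991] → run D
t=8: vr[D=4 H=6087/1991] → run H
t=9: vr[D=4 H=7111/1991] → run H
t=10: vr[D=4] → run D
t=11: vr[D=5] → run D
t=12: (idle)

running at tick 10 = D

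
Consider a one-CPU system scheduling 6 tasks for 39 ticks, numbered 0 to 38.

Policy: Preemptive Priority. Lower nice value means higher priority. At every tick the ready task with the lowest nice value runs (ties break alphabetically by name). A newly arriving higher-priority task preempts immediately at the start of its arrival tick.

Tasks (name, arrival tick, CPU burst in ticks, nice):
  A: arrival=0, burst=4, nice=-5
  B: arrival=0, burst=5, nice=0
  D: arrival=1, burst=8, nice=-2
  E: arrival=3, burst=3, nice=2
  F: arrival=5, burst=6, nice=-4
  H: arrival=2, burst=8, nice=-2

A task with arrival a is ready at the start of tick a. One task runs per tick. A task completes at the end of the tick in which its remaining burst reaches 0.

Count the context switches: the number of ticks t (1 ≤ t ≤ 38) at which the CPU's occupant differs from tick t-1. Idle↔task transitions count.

context switches = 7

t=0: ready={A,B} → run A
t=1: ready={A,B,D} → run A
t=2: ready={A,B,D,H} → run A
t=3: ready={A,B,D,E,H} → run A
t=4: ready={B,D,E,H} → run D
t=5: ready={B,D,E,F,H} → run F
t=6: ready={B,D,E,F,H} → run F
t=7: ready={B,D,E,F,H} → run F
t=8: ready={B,D,E,F,H} → run F
t=9: ready={B,D,E,F,H} → run F
t=10: ready={B,D,E,F,H} → run F
t=11: ready={B,D,E,H} → run D
t=12: ready={B,D,E,H} → run D
t=13: ready={B,D,E,H} → run D
t=14: ready={B,D,E,H} → run D
t=15: ready={B,D,E,H} → run D
t=16: ready={B,D,E,H} → run D
t=17: ready={B,D,E,H} → run D
t=18: ready={B,E,H} → run H
t=19: ready={B,E,H} → run H
t=20: ready={B,E,H} → run H
t=21: ready={B,E,H} → run H
t=22: ready={B,E,H} → run H
t=23: ready={B,E,H} → run H
t=24: ready={B,E,H} → run H
t=25: ready={B,E,H} → run H
t=26: ready={B,E} → run B
t=27: ready={B,E} → run B
t=28: ready={B,E} → run B
t=29: ready={B,E} → run B
t=30: ready={B,E} → run B
t=31: ready={E} → run E
t=32: ready={E} → run E
t=33: ready={E} → run E
t=34: (idle)
t=35: (idle)
t=36: (idle)
t=37: (idle)
t=38: (idle)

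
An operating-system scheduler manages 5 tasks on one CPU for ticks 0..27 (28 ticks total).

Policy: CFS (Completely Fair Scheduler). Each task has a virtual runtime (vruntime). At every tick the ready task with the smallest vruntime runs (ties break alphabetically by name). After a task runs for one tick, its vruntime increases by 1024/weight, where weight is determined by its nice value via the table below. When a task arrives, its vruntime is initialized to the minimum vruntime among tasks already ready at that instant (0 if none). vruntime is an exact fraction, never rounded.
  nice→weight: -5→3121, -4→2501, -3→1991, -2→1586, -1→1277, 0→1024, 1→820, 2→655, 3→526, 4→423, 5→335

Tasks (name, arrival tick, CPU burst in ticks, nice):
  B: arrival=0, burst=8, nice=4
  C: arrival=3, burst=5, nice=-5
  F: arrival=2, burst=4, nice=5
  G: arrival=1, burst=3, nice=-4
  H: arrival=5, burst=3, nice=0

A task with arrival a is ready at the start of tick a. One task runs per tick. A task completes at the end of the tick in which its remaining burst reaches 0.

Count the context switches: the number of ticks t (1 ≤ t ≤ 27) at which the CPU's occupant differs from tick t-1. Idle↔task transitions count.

t=0: vr[B=0] → run B
t=1: vr[B=1024/423 G=1024/423] → run B
t=2: vr[B=2048/423 F=1024/423 G=1024/423] → run F
t=3: vr[B=2048/423 C=1024/423 F=776192/141705 G=1024/423] → run C
t=4: vr[B=2048/423 C=3629056/1320183 F=776192/141705 G=1024/423] → run G
t=5: vr[B=2048/423 C=3629056/1320183 F=776192/141705 G=2994176/1057923 H=3629056/1320183] → run C
t=6: vr[B=2048/423 C=4062208/1320183 F=776192/141705 G=2994176/1057923 H=3629056/1320183] → run H
t=7: vr[B=2048/423 C=4062208/1320183 F=776192/141705 G=2994176/1057923 H=4949239/1320183] → run G
t=8: vr[B=2048/423 C=4062208/1320183 F=776192/141705 G=3427328/1057923 H=4949239/1320183] → run C
t=9: vr[B=2048/423 C=4495360/1320183 F=776192/141705 G=3427328/1057923 H=4949239/1320183] → run G
t=10: vr[B=2048/423 C=4495360/1320183 F=776192/141705 H=4949239/1320183] → run C
t=11: vr[B=2048/423 C=4928512/1320183 F=776192/141705 H=4949239/1320183] → run C
t=12: vr[B=2048/423 F=776192/141705 H=4949239/1320183] → run H
t=13: vr[B=2048/423 F=776192/141705 H=6269422/1320183] → run H
t=14: vr[B=2048/423 F=776192/141705] → run B
t=15: vr[B=1024/141 F=776192/141705] → run F
t=16: vr[B=1024/141 F=1209344/141705] → run B
t=17: vr[B=4096/423 F=1209344/141705] → run F
t=18: vr[B=4096/423 F=1642496/141705] → run B
t=19: vr[B=5120/423 F=1642496/141705] → run F
t=20: vr[B=5120/423] → run B
t=21: vr[B=2048/141] → run B
t=22: vr[B=7168/423] → run B
t=23: (idle)
t=24: (idle)
t=25: (idle)
t=26: (idle)
t=27: (idle)

context switches = 18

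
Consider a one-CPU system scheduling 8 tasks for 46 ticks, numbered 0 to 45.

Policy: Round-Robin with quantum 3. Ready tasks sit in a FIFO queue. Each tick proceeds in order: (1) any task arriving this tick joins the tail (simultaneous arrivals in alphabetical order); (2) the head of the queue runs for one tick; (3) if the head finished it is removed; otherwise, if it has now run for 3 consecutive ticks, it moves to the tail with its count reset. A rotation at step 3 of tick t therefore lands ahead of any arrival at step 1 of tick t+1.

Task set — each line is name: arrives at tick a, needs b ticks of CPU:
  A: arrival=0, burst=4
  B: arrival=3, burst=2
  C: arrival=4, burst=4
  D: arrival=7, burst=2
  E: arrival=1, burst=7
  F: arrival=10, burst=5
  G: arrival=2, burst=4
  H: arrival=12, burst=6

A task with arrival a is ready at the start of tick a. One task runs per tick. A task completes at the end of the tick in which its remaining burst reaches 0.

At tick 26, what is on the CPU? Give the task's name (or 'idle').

t=0: queue=[A] q_used=0 → run A
t=1: queue=[A,E] q_used=1 → run A
t=2: queue=[A,E,G] q_used=2 → run A
t=3: queue=[E,G,A,B] q_used=0 → run E
t=4: queue=[E,G,A,B,C] q_used=1 → run E
t=5: queue=[E,G,A,B,C] q_used=2 → run E
t=6: queue=[G,A,B,C,E] q_used=0 → run G
t=7: queue=[G,A,B,C,E,D] q_used=1 → run G
t=8: queue=[G,A,B,C,E,D] q_used=2 → run G
t=9: queue=[A,B,C,E,D,G] q_used=0 → run A
t=10: queue=[B,C,E,D,G,F] q_used=0 → run B
t=11: queue=[B,C,E,D,G,F] q_used=1 → run B
t=12: queue=[C,E,D,G,F,H] q_used=0 → run C
t=13: queue=[C,E,D,G,F,H] q_used=1 → run C
t=14: queue=[C,E,D,G,F,H] q_used=2 → run C
t=15: queue=[E,D,G,F,H,C] q_used=0 → run E
t=16: queue=[E,D,G,F,H,C] q_used=1 → run E
t=17: queue=[E,D,G,F,H,C] q_used=2 → run E
t=18: queue=[D,G,F,H,C,E] q_used=0 → run D
t=19: queue=[D,G,F,H,C,E] q_used=1 → run D
t=20: queue=[G,F,H,C,E] q_used=0 → run G
t=21: queue=[F,H,C,E] q_used=0 → run F
t=22: queue=[F,H,C,E] q_used=1 → run F
t=23: queue=[F,H,C,E] q_used=2 → run F
t=24: queue=[H,C,E,F] q_used=0 → run H
t=25: queue=[H,C,E,F] q_used=1 → run H
t=26: queue=[H,C,E,F] q_used=2 → run H
t=27: queue=[C,E,F,H] q_used=0 → run C
t=28: queue=[E,F,H] q_used=0 → run E
t=29: queue=[F,H] q_used=0 → run F
t=30: queue=[F,H] q_used=1 → run F
t=31: queue=[H] q_used=0 → run H
t=32: queue=[H] q_used=1 → run H
t=33: queue=[H] q_used=2 → run H
t=34: (idle)
t=35: (idle)
t=36: (idle)
t=37: (idle)
t=38: (idle)
t=39: (idle)
t=40: (idle)
t=41: (idle)
t=42: (idle)
t=43: (idle)
t=44: (idle)
t=45: (idle)

running at tick 26 = H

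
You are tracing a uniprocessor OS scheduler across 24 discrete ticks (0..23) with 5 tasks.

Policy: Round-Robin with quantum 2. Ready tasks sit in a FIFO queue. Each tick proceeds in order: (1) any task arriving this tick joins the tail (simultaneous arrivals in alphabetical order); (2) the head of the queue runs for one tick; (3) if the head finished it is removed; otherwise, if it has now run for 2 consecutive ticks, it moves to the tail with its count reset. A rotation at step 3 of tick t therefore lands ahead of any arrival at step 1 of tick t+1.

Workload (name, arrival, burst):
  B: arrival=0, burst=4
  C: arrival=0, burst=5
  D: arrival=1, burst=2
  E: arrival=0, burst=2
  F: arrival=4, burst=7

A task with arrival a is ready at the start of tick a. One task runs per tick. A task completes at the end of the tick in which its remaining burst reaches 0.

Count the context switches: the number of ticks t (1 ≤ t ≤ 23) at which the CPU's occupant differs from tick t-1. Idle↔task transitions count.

context switches = 9

t=0: queue=[B,C,E] q_used=0 → run B
t=1: queue=[B,C,E,D] q_used=1 → run B
t=2: queue=[C,E,D,B] q_used=0 → run C
t=3: queue=[C,E,D,B] q_used=1 → run C
t=4: queue=[E,D,B,C,F] q_used=0 → run E
t=5: queue=[E,D,B,C,F] q_used=1 → run E
t=6: queue=[D,B,C,F] q_used=0 → run D
t=7: queue=[D,B,C,F] q_used=1 → run D
t=8: queue=[B,C,F] q_used=0 → run B
t=9: queue=[B,C,F] q_used=1 → run B
t=10: queue=[C,F] q_used=0 → run C
t=11: queue=[C,F] q_used=1 → run C
t=12: queue=[F,C] q_used=0 → run F
t=13: queue=[F,C] q_used=1 → run F
t=14: queue=[C,F] q_used=0 → run C
t=15: queue=[F] q_used=0 → run F
t=16: queue=[F] q_used=1 → run F
t=17: queue=[F] q_used=0 → run F
t=18: queue=[F] q_used=1 → run F
t=19: queue=[F] q_used=0 → run F
t=20: (idle)
t=21: (idle)
t=22: (idle)
t=23: (idle)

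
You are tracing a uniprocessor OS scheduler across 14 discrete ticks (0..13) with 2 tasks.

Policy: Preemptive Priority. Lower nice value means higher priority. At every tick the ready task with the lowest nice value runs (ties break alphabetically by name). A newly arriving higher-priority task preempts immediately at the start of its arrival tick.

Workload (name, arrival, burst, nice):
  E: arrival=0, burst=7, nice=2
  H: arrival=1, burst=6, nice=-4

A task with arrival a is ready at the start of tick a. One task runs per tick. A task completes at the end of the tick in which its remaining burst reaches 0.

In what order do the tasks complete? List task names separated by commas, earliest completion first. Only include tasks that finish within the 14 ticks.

completion order = H, E

t=0: ready={E} → run E
t=1: ready={E,H} → run H
t=2: ready={E,H} → run H
t=3: ready={E,H} → run H
t=4: ready={E,H} → run H
t=5: ready={E,H} → run H
t=6: ready={E,H} → run H
t=7: ready={E} → run E
t=8: ready={E} → run E
t=9: ready={E} → run E
t=10: ready={E} → run E
t=11: ready={E} → run E
t=12: ready={E} → run E
t=13: (idle)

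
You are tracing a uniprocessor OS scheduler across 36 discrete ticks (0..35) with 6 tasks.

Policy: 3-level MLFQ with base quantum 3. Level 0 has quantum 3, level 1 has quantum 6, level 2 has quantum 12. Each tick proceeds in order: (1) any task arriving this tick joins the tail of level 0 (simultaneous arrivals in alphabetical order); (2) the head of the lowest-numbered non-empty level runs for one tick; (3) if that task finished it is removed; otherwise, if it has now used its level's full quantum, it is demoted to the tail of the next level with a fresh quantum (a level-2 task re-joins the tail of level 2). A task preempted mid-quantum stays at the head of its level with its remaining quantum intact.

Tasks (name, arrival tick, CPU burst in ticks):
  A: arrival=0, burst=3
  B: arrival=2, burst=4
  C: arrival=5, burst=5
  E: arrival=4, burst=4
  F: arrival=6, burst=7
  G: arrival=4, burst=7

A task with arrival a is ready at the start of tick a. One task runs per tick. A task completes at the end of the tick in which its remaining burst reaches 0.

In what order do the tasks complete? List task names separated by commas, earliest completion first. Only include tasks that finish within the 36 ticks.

completion order = A, B, E, G, C, F

t=0: L0/L1/L2 = A/-/- → run A
t=1: L0/L1/L2 = A/-/- → run A
t=2: L0/L1/L2 = AB/-/- → run A
t=3: L0/L1/L2 = B/-/- → run B
t=4: L0/L1/L2 = BEG/-/- → run B
t=5: L0/L1/L2 = BEGC/-/- → run B
t=6: L0/L1/L2 = EGCF/B/- → run E
t=7: L0/L1/L2 = EGCF/B/- → run E
t=8: L0/L1/L2 = EGCF/B/- → run E
t=9: L0/L1/L2 = GCF/BE/- → run G
t=10: L0/L1/L2 = GCF/BE/- → run G
t=11: L0/L1/L2 = GCF/BE/- → run G
t=12: L0/L1/L2 = CF/BEG/- → run C
t=13: L0/L1/L2 = CF/BEG/- → run C
t=14: L0/L1/L2 = CF/BEG/- → run C
t=15: L0/L1/L2 = F/BEGC/- → run F
t=16: L0/L1/L2 = F/BEGC/- → run F
t=17: L0/L1/L2 = F/BEGC/- → run F
t=18: L0/L1/L2 = -/BEGCF/- → run B
t=19: L0/L1/L2 = -/EGCF/- → run E
t=20: L0/L1/L2 = -/GCF/- → run G
t=21: L0/L1/L2 = -/GCF/- → run G
t=22: L0/L1/L2 = -/GCF/- → run G
t=23: L0/L1/L2 = -/GCF/- → run G
t=24: L0/L1/L2 = -/CF/- → run C
t=25: L0/L1/L2 = -/CF/- → run C
t=26: L0/L1/L2 = -/F/- → run F
t=27: L0/L1/L2 = -/F/- → run F
t=28: L0/L1/L2 = -/F/- → run F
t=29: L0/L1/L2 = -/F/- → run F
t=30: (idle)
t=31: (idle)
t=32: (idle)
t=33: (idle)
t=34: (idle)
t=35: (idle)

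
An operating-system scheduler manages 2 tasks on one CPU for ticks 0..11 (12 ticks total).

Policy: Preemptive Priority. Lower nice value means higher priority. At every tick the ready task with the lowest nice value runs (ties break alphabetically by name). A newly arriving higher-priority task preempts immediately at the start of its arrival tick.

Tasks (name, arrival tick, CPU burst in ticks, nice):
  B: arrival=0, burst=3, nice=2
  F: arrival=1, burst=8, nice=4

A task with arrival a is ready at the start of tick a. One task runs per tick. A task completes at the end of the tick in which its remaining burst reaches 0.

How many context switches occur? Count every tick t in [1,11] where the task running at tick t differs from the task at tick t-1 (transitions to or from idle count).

context switches = 2

t=0: ready={B} → run B
t=1: ready={B,F} → run B
t=2: ready={B,F} → run B
t=3: ready={F} → run F
t=4: ready={F} → run F
t=5: ready={F} → run F
t=6: ready={F} → run F
t=7: ready={F} → run F
t=8: ready={F} → run F
t=9: ready={F} → run F
t=10: ready={F} → run F
t=11: (idle)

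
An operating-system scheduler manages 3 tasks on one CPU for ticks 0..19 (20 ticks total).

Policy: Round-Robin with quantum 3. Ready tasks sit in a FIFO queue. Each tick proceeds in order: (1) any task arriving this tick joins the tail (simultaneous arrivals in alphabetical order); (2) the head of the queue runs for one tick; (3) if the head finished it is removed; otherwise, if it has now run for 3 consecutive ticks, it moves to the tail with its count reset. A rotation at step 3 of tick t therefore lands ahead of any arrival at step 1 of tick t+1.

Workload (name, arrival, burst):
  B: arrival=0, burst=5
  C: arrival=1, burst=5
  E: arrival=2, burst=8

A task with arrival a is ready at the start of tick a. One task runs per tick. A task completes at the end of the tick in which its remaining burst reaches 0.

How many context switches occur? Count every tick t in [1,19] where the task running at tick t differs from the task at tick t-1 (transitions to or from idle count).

t=0: queue=[B] q_used=0 → run B
t=1: queue=[B,C] q_used=1 → run B
t=2: queue=[B,C,E] q_used=2 → run B
t=3: queue=[C,E,B] q_used=0 → run C
t=4: queue=[C,E,B] q_used=1 → run C
t=5: queue=[C,E,B] q_used=2 → run C
t=6: queue=[E,B,C] q_used=0 → run E
t=7: queue=[E,B,C] q_used=1 → run E
t=8: queue=[E,B,C] q_used=2 → run E
t=9: queue=[B,C,E] q_used=0 → run B
t=10: queue=[B,C,E] q_used=1 → run B
t=11: queue=[C,E] q_used=0 → run C
t=12: queue=[C,E] q_used=1 → run C
t=13: queue=[E] q_used=0 → run E
t=14: queue=[E] q_used=1 → run E
t=15: queue=[E] q_used=2 → run E
t=16: queue=[E] q_used=0 → run E
t=17: queue=[E] q_used=1 → run E
t=18: (idle)
t=19: (idle)

context switches = 6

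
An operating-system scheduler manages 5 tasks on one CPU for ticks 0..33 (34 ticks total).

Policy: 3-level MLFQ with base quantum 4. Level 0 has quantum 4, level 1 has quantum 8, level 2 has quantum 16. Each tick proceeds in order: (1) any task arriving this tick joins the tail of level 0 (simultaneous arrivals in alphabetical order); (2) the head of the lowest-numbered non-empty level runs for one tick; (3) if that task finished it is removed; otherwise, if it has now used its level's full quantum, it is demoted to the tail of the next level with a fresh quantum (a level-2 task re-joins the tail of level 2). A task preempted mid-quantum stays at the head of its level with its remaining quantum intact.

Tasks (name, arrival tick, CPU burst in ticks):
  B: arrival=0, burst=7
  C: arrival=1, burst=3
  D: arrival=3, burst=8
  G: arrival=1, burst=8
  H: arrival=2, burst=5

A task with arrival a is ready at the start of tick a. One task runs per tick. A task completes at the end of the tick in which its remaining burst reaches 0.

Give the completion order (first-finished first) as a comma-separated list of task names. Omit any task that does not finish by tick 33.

t=0: L0/L1/L2 = B/-/- → run B
t=1: L0/L1/L2 = BCG/-/- → run B
t=2: L0/L1/L2 = BCGH/-/- → run B
t=3: L0/L1/L2 = BCGHD/-/- → run B
t=4: L0/L1/L2 = CGHD/B/- → run C
t=5: L0/L1/L2 = CGHD/B/- → run C
t=6: L0/L1/L2 = CGHD/B/- → run C
t=7: L0/L1/L2 = GHD/B/- → run G
t=8: L0/L1/L2 = GHD/B/- → run G
t=9: L0/L1/L2 = GHD/B/- → run G
t=10: L0/L1/L2 = GHD/B/- → run G
t=11: L0/L1/L2 = HD/BG/- → run H
t=12: L0/L1/L2 = HD/BG/- → run H
t=13: L0/L1/L2 = HD/BG/- → run H
t=14: L0/L1/L2 = HD/BG/- → run H
t=15: L0/L1/L2 = D/BGH/- → run D
t=16: L0/L1/L2 = D/BGH/- → run D
t=17: L0/L1/L2 = D/BGH/- → run D
t=18: L0/L1/L2 = D/BGH/- → run D
t=19: L0/L1/L2 = -/BGHD/- → run B
t=20: L0/L1/L2 = -/BGHD/- → run B
t=21: L0/L1/L2 = -/BGHD/- → run B
t=22: L0/L1/L2 = -/GHD/- → run G
t=23: L0/L1/L2 = -/GHD/- → run G
t=24: L0/L1/L2 = -/GHD/- → run G
t=25: L0/L1/L2 = -/GHD/- → run G
t=26: L0/L1/L2 = -/HD/- → run H
t=27: L0/L1/L2 = -/D/- → run D
t=28: L0/L1/L2 = -/D/- → run D
t=29: L0/L1/L2 = -/D/- → run D
t=30: L0/L1/L2 = -/D/- → run D
t=31: (idle)
t=32: (idle)
t=33: (idle)

completion order = C, B, G, H, D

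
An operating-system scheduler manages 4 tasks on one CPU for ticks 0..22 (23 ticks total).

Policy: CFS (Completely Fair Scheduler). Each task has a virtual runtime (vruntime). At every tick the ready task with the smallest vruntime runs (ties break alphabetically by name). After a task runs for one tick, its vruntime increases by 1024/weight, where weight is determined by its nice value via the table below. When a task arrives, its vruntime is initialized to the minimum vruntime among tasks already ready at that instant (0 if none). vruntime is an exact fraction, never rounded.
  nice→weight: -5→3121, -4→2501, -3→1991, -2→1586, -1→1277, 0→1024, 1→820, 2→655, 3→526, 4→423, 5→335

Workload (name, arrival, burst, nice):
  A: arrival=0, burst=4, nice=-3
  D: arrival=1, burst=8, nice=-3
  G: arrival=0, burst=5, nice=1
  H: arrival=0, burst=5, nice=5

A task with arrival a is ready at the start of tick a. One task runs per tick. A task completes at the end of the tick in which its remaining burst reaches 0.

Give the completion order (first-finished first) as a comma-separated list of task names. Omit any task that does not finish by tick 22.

completion order = A, D, G, H

t=0: vr[A=0 G=0 H=0] → run A
t=1: vr[A=1024/1991 D=0 G=0 H=0] → run D
t=2: vr[A=1024/1991 D=1024/1991 G=0 H=0] → run G
t=3: vr[A=1024/1991 D=1024/1991 G=256/205 H=0] → run H
t=4: vr[A=1024/1991 D=1024/1991 G=256/205 H=1024/335] → run A
t=5: vr[A=2048/1991 D=1024/1991 G=256/205 H=1024/335] → run D
t=6: vr[A=2048/1991 D=2048/1991 G=256/205 H=1024/335] → run A
t=7: vr[A=3072/1991 D=2048/1991 G=256/205 H=1024/335] → run D
t=8: vr[A=3072/1991 D=3072/1991 G=256/205 H=1024/335] → run G
t=9: vr[A=3072/1991 D=3072/1991 G=512/205 H=1024/335] → run A
t=10: vr[D=3072/1991 G=512/205 H=1024/335] → run D
t=11: vr[D=4096/1991 G=512/205 H=1024/335] → run D
t=12: vr[D=5120/1991 G=512/205 H=1024/335] → run G
t=13: vr[D=5120/1991 G=768/205 H=1024/335] → run D
t=14: vr[D=6144/1991 G=768/205 H=1024/335] → run H
t=15: vr[D=6144/1991 G=768/205 H=2048/335] → run D
t=16: vr[D=7168/1991 G=768/205 H=2048/335] → run D
t=17: vr[G=768/205 H=2048/335] → run G
t=18: vr[G=1024/205 H=2048/335] → run G
t=19: vr[H=2048/335] → run H
t=20: vr[H=3072/335] → run H
t=21: vr[H=4096/335] → run H
t=22: (idle)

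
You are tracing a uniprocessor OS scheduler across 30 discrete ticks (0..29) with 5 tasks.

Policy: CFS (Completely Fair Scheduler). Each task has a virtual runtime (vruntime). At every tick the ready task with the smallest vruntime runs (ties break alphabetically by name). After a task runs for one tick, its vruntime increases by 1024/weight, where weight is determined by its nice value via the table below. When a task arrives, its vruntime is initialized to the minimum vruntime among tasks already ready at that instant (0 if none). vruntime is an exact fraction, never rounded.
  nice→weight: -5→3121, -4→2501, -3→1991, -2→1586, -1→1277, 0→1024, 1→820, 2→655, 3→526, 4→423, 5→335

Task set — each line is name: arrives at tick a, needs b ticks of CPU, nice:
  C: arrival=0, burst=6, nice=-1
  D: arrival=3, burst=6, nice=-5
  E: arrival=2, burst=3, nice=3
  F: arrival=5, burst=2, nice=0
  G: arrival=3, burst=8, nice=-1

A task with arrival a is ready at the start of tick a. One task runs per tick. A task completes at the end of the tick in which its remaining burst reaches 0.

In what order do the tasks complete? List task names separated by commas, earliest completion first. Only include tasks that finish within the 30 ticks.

completion order = F, D, C, E, G

t=0: vr[C=0] → run C
t=1: vr[C=1024/1277] → run C
t=2: vr[C=2048/1277 E=2048/1277] → run C
t=3: vr[C=3072/1277 D=2048/1277 E=2048/1277 G=2048/1277] → run D
t=4: vr[C=3072/1277 D=7699456/3985517 E=2048/1277 G=2048/1277] → run E
t=5: vr[C=3072/1277 D=7699456/3985517 E=1192448/335851 F=2048/1277 G=2048/1277] → run F
t=6: vr[C=3072/1277 D=7699456/3985517 E=1192448/335851 F=3325/1277 G=2048/1277] → run G
t=7: vr[C=3072/1277 D=7699456/3985517 E=1192448/335851 F=3325/1277 G=3072/1277] → run D
t=8: vr[C=3072/1277 D=9007104/3985517 E=1192448/335851 F=3325/1277 G=3072/1277] → run D
t=9: vr[C=3072/1277 D=10314752/3985517 E=1192448/335851 F=3325/1277 G=3072/1277] → run C
t=10: vr[C=4096/1277 D=10314752/3985517 E=1192448/335851 F=3325/1277 G=3072/1277] → run G
t=11: vr[C=4096/1277 D=10314752/3985517 E=1192448/335851 F=3325/1277 G=4096/1277] → run D
t=12: vr[C=4096/1277 D=11622400/3985517 E=1192448/335851 F=3325/1277 G=4096/1277] → run F
t=13: vr[C=4096/1277 D=11622400/3985517 E=1192448/335851 G=4096/1277] → run D
t=14: vr[C=4096/1277 D=12930048/3985517 E=1192448/335851 G=4096/1277] → run C
t=15: vr[C=5120/1277 D=12930048/3985517 E=1192448/335851 G=4096/1277] → run G
t=16: vr[C=5120/1277 D=12930048/3985517 E=1192448/335851 G=5120/1277] → run D
t=17: vr[C=5120/1277 E=1192448/335851 G=5120/1277] → run E
t=18: vr[C=5120/1277 E=1846272/335851 G=5120/1277] → run C
t=19: vr[E=1846272/335851 G=5120/1277] → run G
t=20: vr[E=1846272/335851 G=6144/1277] → run G
t=21: vr[E=1846272/335851 G=7168/1277] → run E
t=22: vr[G=7168/1277] → run G
t=23: vr[G=8192/1277] → run G
t=24: vr[G=9216/1277] → run G
t=25: (idle)
t=26: (idle)
t=27: (idle)
t=28: (idle)
t=29: (idle)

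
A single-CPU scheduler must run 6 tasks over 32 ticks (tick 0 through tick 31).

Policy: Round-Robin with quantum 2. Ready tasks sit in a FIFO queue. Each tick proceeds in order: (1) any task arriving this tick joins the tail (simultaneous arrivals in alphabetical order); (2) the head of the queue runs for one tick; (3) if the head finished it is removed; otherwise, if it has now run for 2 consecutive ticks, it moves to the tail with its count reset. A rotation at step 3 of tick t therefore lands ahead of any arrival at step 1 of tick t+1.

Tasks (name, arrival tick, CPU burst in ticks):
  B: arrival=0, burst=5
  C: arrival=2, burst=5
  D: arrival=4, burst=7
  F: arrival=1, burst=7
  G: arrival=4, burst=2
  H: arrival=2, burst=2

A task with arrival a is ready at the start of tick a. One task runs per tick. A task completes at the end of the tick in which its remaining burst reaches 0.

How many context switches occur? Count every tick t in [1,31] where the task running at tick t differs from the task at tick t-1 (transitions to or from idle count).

t=0: queue=[B] q_used=0 → run B
t=1: queue=[B,F] q_used=1 → run B
t=2: queue=[F,B,C,H] q_used=0 → run F
t=3: queue=[F,B,C,H] q_used=1 → run F
t=4: queue=[B,C,H,F,D,G] q_used=0 → run B
t=5: queue=[B,C,H,F,D,G] q_used=1 → run B
t=6: queue=[C,H,F,D,G,B] q_used=0 → run C
t=7: queue=[C,H,F,D,G,B] q_used=1 → run C
t=8: queue=[H,F,D,G,B,C] q_used=0 → run H
t=9: queue=[H,F,D,G,B,C] q_used=1 → run H
t=10: queue=[F,D,G,B,C] q_used=0 → run F
t=11: queue=[F,D,G,B,C] q_used=1 → run F
t=12: queue=[D,G,B,C,F] q_used=0 → run D
t=13: queue=[D,G,B,C,F] q_used=1 → run D
t=14: queue=[G,B,C,F,D] q_used=0 → run G
t=15: queue=[G,B,C,F,D] q_used=1 → run G
t=16: queue=[B,C,F,D] q_used=0 → run B
t=17: queue=[C,F,D] q_used=0 → run C
t=18: queue=[C,F,D] q_used=1 → run C
t=19: queue=[F,D,C] q_used=0 → run F
t=20: queue=[F,D,C] q_used=1 → run F
t=21: queue=[D,C,F] q_used=0 → run D
t=22: queue=[D,C,F] q_used=1 → run D
t=23: queue=[C,F,D] q_used=0 → run C
t=24: queue=[F,D] q_used=0 → run F
t=25: queue=[D] q_used=0 → run D
t=26: queue=[D] q_used=1 → run D
t=27: queue=[D] q_used=0 → run D
t=28: (idle)
t=29: (idle)
t=30: (idle)
t=31: (idle)

context switches = 15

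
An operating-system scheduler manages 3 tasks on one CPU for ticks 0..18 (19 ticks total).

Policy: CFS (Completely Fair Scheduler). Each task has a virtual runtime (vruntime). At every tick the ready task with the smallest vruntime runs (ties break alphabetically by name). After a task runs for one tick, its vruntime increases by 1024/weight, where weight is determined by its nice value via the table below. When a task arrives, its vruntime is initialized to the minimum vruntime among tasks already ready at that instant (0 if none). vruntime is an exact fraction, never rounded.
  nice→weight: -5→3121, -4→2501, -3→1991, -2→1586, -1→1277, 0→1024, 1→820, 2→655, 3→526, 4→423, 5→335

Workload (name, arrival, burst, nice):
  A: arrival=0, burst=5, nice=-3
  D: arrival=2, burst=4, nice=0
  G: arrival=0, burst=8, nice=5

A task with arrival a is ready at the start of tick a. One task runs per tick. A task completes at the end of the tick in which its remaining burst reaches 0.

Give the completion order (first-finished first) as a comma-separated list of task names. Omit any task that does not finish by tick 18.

completion order = A, D, G

t=0: vr[A=0 G=0] → run A
t=1: vr[A=1024/1991 G=0] → run G
t=2: vr[A=1024/1991 D=1024/1991 G=1024/335] → run A
t=3: vr[A=2048/1991 D=1024/1991 G=1024/335] → run D
t=4: vr[A=2048/1991 D=3015/1991 G=1024/335] → run A
t=5: vr[A=3072/1991 D=3015/1991 G=1024/335] → run D
t=6: vr[A=3072/1991 D=5006/1991 G=1024/335] → run A
t=7: vr[A=4096/1991 D=5006/1991 G=1024/335] → run A
t=8: vr[D=5006/1991 G=1024/335] → run D
t=9: vr[D=6997/1991 G=1024/335] → run G
t=10: vr[D=6997/1991 G=2048/335] → run D
t=11: vr[G=2048/335] → run G
t=12: vr[G=3072/335] → run G
t=13: vr[G=4096/335] → run G
t=14: vr[G=1024/67] → run G
t=15: vr[G=6144/335] → run G
t=16: vr[G=7168/335] → run G
t=17: (idle)
t=18: (idle)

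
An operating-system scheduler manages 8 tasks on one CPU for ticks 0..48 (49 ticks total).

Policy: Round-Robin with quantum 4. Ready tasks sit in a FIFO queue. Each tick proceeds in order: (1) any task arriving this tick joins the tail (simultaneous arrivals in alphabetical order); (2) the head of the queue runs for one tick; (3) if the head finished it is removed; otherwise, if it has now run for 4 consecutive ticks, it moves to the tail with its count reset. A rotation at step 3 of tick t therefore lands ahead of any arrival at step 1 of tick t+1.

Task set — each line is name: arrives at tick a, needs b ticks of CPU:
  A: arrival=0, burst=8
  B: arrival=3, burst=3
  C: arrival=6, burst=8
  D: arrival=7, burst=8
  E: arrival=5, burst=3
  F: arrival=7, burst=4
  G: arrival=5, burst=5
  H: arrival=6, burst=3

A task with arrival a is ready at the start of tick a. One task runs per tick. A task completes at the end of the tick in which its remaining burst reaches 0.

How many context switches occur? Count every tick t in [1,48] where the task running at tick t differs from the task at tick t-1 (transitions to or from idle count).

context switches = 12

t=0: queue=[A] q_used=0 → run A
t=1: queue=[A] q_used=1 → run A
t=2: queue=[A] q_used=2 → run A
t=3: queue=[A,B] q_used=3 → run A
t=4: queue=[B,A] q_used=0 → run B
t=5: queue=[B,A,E,G] q_used=1 → run B
t=6: queue=[B,A,E,G,C,H] q_used=2 → run B
t=7: queue=[A,E,G,C,H,D,F] q_used=0 → run A
t=8: queue=[A,E,G,C,H,D,F] q_used=1 → run A
t=9: queue=[A,E,G,C,H,D,F] q_used=2 → run A
t=10: queue=[A,E,G,C,H,D,F] q_used=3 → run A
t=11: queue=[E,G,C,H,D,F] q_used=0 → run E
t=12: queue=[E,G,C,H,D,F] q_used=1 → run E
t=13: queue=[E,G,C,H,D,F] q_used=2 → run E
t=14: queue=[G,C,H,D,F] q_used=0 → run G
t=15: queue=[G,C,H,D,F] q_used=1 → run G
t=16: queue=[G,C,H,D,F] q_used=2 → run G
t=17: queue=[G,C,H,D,F] q_used=3 → run G
t=18: queue=[C,H,D,F,G] q_used=0 → run C
t=19: queue=[C,H,D,F,G] q_used=1 → run C
t=20: queue=[C,H,D,F,G] q_used=2 → run C
t=21: queue=[C,H,D,F,G] q_used=3 → run C
t=22: queue=[H,D,F,G,C] q_used=0 → run H
t=23: queue=[H,D,F,G,C] q_used=1 → run H
t=24: queue=[H,D,F,G,C] q_used=2 → run H
t=25: queue=[D,F,G,C] q_used=0 → run D
t=26: queue=[D,F,G,C] q_used=1 → run D
t=27: queue=[D,F,G,C] q_used=2 → run D
t=28: queue=[D,F,G,C] q_used=3 → run D
t=29: queue=[F,G,C,D] q_used=0 → run F
t=30: queue=[F,G,C,D] q_used=1 → run F
t=31: queue=[F,G,C,D] q_used=2 → run F
t=32: queue=[F,G,C,D] q_used=3 → run F
t=33: queue=[G,C,D] q_used=0 → run G
t=34: queue=[C,D] q_used=0 → run C
t=35: queue=[C,D] q_used=1 → run C
t=36: queue=[C,D] q_used=2 → run C
t=37: queue=[C,D] q_used=3 → run C
t=38: queue=[D] q_used=0 → run D
t=39: queue=[D] q_used=1 → run D
t=40: queue=[D] q_used=2 → run D
t=41: queue=[D] q_used=3 → run D
t=42: (idle)
t=43: (idle)
t=44: (idle)
t=45: (idle)
t=46: (idle)
t=47: (idle)
t=48: (idle)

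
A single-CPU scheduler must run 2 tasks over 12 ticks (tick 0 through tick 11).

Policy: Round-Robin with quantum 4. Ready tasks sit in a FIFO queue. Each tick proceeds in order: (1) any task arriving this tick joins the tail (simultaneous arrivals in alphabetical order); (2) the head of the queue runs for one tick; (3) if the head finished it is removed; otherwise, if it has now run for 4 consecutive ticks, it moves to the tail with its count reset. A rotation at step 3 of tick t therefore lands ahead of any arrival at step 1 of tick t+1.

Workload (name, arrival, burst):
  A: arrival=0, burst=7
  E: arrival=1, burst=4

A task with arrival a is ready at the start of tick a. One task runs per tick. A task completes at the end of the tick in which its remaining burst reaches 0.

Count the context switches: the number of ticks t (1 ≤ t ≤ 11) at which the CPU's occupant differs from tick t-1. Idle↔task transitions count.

context switches = 3

t=0: queue=[A] q_used=0 → run A
t=1: queue=[A,E] q_used=1 → run A
t=2: queue=[A,E] q_used=2 → run A
t=3: queue=[A,E] q_used=3 → run A
t=4: queue=[E,A] q_used=0 → run E
t=5: queue=[E,A] q_used=1 → run E
t=6: queue=[E,A] q_used=2 → run E
t=7: queue=[E,A] q_used=3 → run E
t=8: queue=[A] q_used=0 → run A
t=9: queue=[A] q_used=1 → run A
t=10: queue=[A] q_used=2 → run A
t=11: (idle)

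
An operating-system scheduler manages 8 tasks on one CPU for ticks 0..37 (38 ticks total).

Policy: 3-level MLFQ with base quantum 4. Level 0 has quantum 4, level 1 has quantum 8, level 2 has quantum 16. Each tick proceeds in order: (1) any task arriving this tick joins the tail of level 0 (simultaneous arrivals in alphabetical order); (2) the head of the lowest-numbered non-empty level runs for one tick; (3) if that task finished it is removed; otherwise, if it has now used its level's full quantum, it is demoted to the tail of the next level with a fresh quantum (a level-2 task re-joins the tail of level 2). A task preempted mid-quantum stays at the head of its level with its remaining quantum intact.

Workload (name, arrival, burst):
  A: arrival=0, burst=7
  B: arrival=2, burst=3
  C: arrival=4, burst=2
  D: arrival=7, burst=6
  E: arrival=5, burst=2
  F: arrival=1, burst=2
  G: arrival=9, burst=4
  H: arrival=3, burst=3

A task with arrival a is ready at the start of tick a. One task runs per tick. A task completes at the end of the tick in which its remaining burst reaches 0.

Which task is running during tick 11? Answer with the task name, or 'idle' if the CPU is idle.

running at tick 11 = H

t=0: L0/L1/L2 = A/-/- → run A
t=1: L0/L1/L2 = AF/-/- → run A
t=2: L0/L1/L2 = AFB/-/- → run A
t=3: L0/L1/L2 = AFBH/-/- → run A
t=4: L0/L1/L2 = FBHC/A/- → run F
t=5: L0/L1/L2 = FBHCE/A/- → run F
t=6: L0/L1/L2 = BHCE/A/- → run B
t=7: L0/L1/L2 = BHCED/A/- → run B
t=8: L0/L1/L2 = BHCED/A/- → run B
t=9: L0/L1/L2 = HCEDG/A/- → run H
t=10: L0/L1/L2 = HCEDG/A/- → run H
t=11: L0/L1/L2 = HCEDG/A/- → run H
t=12: L0/L1/L2 = CEDG/A/- → run C
t=13: L0/L1/L2 = CEDG/A/- → run C
t=14: L0/L1/L2 = EDG/A/- → run E
t=15: L0/L1/L2 = EDG/A/- → run E
t=16: L0/L1/L2 = DG/A/- → run D
t=17: L0/L1/L2 = DG/A/- → run D
t=18: L0/L1/L2 = DG/A/- → run D
t=19: L0/L1/L2 = DG/A/- → run D
t=20: L0/L1/L2 = G/AD/- → run G
t=21: L0/L1/L2 = G/AD/- → run G
t=22: L0/L1/L2 = G/AD/- → run G
t=23: L0/L1/L2 = G/AD/- → run G
t=24: L0/L1/L2 = -/AD/- → run A
t=25: L0/L1/L2 = -/AD/- → run A
t=26: L0/L1/L2 = -/AD/- → run A
t=27: L0/L1/L2 = -/D/- → run D
t=28: L0/L1/L2 = -/D/- → run D
t=29: (idle)
t=30: (idle)
t=31: (idle)
t=32: (idle)
t=33: (idle)
t=34: (idle)
t=35: (idle)
t=36: (idle)
t=37: (idle)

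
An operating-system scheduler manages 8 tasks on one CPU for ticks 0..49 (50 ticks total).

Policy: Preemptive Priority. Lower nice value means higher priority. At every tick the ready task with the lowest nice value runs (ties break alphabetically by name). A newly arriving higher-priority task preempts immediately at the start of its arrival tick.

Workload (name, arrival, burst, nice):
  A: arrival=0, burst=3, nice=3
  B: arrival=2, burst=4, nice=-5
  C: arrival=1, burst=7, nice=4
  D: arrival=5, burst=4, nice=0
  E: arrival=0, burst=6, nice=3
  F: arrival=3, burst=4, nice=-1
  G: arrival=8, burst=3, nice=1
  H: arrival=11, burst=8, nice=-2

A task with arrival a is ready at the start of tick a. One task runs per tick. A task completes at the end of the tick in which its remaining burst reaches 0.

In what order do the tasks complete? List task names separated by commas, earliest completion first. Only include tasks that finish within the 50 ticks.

t=0: ready={A,E} → run A
t=1: ready={A,C,E} → run A
t=2: ready={A,B,C,E} → run B
t=3: ready={A,B,C,E,F} → run B
t=4: ready={A,B,C,E,F} → run B
t=5: ready={A,B,C,D,E,F} → run B
t=6: ready={A,C,D,E,F} → run F
t=7: ready={A,C,D,E,F} → run F
t=8: ready={A,C,D,E,F,G} → run F
t=9: ready={A,C,D,E,F,G} → run F
t=10: ready={A,C,D,E,G} → run D
t=11: ready={A,C,D,E,G,H} → run H
t=12: ready={A,C,D,E,G,H} → run H
t=13: ready={A,C,D,E,G,H} → run H
t=14: ready={A,C,D,E,G,H} → run H
t=15: ready={A,C,D,E,G,H} → run H
t=16: ready={A,C,D,E,G,H} → run H
t=17: ready={A,C,D,E,G,H} → run H
t=18: ready={A,C,D,E,G,H} → run H
t=19: ready={A,C,D,E,G} → run D
t=20: ready={A,C,D,E,G} → run D
t=21: ready={A,C,D,E,G} → run D
t=22: ready={A,C,E,G} → run G
t=23: ready={A,C,E,G} → run G
t=24: ready={A,C,E,G} → run G
t=25: ready={A,C,E} → run A
t=26: ready={C,E} → run E
t=27: ready={C,E} → run E
t=28: ready={C,E} → run E
t=29: ready={C,E} → run E
t=30: ready={C,E} → run E
t=31: ready={C,E} → run E
t=32: ready={C} → run C
t=33: ready={C} → run C
t=34: ready={C} → run C
t=35: ready={C} → run C
t=36: ready={C} → run C
t=37: ready={C} → run C
t=38: ready={C} → run C
t=39: (idle)
t=40: (idle)
t=41: (idle)
t=42: (idle)
t=43: (idle)
t=44: (idle)
t=45: (idle)
t=46: (idle)
t=47: (idle)
t=48: (idle)
t=49: (idle)

completion order = B, F, H, D, G, A, E, C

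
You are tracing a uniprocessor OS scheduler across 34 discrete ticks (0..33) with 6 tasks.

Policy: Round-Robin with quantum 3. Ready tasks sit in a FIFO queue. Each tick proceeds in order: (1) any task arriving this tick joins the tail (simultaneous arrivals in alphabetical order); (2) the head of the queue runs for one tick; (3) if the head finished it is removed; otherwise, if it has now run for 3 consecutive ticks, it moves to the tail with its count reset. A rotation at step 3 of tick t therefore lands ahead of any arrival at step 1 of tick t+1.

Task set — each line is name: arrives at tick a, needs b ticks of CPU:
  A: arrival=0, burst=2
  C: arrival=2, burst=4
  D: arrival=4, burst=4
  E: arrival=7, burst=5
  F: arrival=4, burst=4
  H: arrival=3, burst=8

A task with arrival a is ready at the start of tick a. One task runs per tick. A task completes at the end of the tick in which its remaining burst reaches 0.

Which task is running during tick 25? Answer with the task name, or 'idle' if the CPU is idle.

t=0: queue=[A] q_used=0 → run A
t=1: queue=[A] q_used=1 → run A
t=2: queue=[C] q_used=0 → run C
t=3: queue=[C,H] q_used=1 → run C
t=4: queue=[C,H,D,F] q_used=2 → run C
t=5: queue=[H,D,F,C] q_used=0 → run H
t=6: queue=[H,D,F,C] q_used=1 → run H
t=7: queue=[H,D,F,C,E] q_used=2 → run H
t=8: queue=[D,F,C,E,H] q_used=0 → run D
t=9: queue=[D,F,C,E,H] q_used=1 → run D
t=10: queue=[D,F,C,E,H] q_used=2 → run D
t=11: queue=[F,C,E,H,D] q_used=0 → run F
t=12: queue=[F,C,E,H,D] q_used=1 → run F
t=13: queue=[F,C,E,H,D] q_used=2 → run F
t=14: queue=[C,E,H,D,F] q_used=0 → run C
t=15: queue=[E,H,D,F] q_used=0 → run E
t=16: queue=[E,H,D,F] q_used=1 → run E
t=17: queue=[E,H,D,F] q_used=2 → run E
t=18: queue=[H,D,F,E] q_used=0 → run H
t=19: queue=[H,D,F,E] q_used=1 → run H
t=20: queue=[H,D,F,E] q_used=2 → run H
t=21: queue=[D,F,E,H] q_used=0 → run D
t=22: queue=[F,E,H] q_used=0 → run F
t=23: queue=[E,H] q_used=0 → run E
t=24: queue=[E,H] q_used=1 → run E
t=25: queue=[H] q_used=0 → run H
t=26: queue=[H] q_used=1 → run H
t=27: (idle)
t=28: (idle)
t=29: (idle)
t=30: (idle)
t=31: (idle)
t=32: (idle)
t=33: (idle)

running at tick 25 = H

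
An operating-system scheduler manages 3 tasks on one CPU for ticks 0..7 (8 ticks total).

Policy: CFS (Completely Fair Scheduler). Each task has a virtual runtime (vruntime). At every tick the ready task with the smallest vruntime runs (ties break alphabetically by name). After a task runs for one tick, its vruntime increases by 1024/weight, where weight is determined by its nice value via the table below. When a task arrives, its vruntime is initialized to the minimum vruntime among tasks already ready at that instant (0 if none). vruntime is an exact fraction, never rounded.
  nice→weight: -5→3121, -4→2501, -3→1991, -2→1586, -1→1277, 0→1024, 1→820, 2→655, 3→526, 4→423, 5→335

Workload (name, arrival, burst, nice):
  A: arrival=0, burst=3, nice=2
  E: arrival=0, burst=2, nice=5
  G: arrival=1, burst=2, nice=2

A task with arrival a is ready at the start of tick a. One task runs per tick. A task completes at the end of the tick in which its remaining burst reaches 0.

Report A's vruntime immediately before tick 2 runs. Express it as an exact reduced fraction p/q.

vruntime(A, start of tick 2) = 1024/655

t=0: vr[A=0 E=0] → run A
t=1: vr[A=1024/655 E=0 G=0] → run E
t=2: vr[A=1024/655 E=1024/335 G=0] → run G
t=3: vr[A=1024/655 E=1024/335 G=1024/655] → run A
t=4: vr[A=2048/655 E=1024/335 G=1024/655] → run G
t=5: vr[A=2048/655 E=1024/335] → run E
t=6: vr[A=2048/655] → run A
t=7: (idle)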